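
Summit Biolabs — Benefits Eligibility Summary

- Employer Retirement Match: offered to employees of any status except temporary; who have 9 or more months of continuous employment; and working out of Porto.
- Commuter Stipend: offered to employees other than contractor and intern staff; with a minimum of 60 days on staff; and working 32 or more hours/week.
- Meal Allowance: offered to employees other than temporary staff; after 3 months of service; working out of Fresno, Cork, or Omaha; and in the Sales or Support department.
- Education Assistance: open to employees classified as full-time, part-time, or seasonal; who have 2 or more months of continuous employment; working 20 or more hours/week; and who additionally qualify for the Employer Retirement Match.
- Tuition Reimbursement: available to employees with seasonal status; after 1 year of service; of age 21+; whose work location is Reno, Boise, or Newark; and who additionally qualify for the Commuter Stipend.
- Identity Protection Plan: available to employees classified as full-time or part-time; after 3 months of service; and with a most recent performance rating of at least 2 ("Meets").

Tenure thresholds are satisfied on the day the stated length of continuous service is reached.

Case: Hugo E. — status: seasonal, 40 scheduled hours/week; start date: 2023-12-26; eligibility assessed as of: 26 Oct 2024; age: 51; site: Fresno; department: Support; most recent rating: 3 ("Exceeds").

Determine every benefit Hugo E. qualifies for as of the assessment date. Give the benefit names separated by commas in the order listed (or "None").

Service from 2023-12-26 to 26 Oct 2024: 305 days.
Employer Retirement Match — status seasonal ✓ (not excluded); service 305 days ≥ 9 months (≈270 days) ✓; site Fresno ✗ (not Porto) → not eligible.
Commuter Stipend — status seasonal ✓ (not excluded); service 305 days ≥ 60 days ✓; 40 hrs/wk ≥ 32 ✓ → eligible.
Meal Allowance — status seasonal ✓ (not excluded); service 305 days ≥ 3 months (≈90 days) ✓; site Fresno ✓; dept Support ✓ → eligible.
Education Assistance — status seasonal ✓; service 305 days ≥ 2 months (≈60 days) ✓; 40 hrs/wk ≥ 20 ✓; not eligible for Employer Retirement Match ✗ → not eligible.
Tuition Reimbursement — status seasonal ✓; service 305 days < 1 year (≈365 days) ✗ → not eligible.
Identity Protection Plan — status seasonal ✗ (requires full-time or part-time) → not eligible.

Commuter Stipend, Meal Allowance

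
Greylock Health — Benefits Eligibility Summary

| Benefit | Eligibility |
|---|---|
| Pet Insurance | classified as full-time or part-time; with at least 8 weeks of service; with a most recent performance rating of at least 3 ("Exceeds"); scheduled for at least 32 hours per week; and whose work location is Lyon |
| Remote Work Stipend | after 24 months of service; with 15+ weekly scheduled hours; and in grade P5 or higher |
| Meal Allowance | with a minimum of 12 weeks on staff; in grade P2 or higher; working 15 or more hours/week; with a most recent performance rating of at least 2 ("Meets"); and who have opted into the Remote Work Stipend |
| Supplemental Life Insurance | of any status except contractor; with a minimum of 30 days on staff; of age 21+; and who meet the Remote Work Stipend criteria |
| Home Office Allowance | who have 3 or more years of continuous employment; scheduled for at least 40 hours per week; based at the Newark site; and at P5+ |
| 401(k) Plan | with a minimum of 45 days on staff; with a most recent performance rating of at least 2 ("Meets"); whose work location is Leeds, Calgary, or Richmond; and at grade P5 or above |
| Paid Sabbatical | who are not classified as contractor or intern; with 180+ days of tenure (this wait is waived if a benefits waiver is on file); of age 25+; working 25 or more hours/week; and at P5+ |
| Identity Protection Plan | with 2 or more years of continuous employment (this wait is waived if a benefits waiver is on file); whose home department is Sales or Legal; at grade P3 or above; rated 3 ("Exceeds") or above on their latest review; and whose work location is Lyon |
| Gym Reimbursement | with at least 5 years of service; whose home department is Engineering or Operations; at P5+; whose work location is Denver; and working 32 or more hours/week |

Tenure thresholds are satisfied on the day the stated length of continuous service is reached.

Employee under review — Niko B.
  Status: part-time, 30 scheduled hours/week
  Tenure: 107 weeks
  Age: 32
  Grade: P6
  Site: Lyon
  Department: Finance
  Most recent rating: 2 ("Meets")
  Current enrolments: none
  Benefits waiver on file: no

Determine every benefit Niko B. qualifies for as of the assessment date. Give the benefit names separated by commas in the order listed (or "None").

Pet Insurance — status part-time ✓; service 107 weeks ≥ 8 weeks ✓; rating 2 < 3 ✗ → not eligible.
Remote Work Stipend — service 107 weeks ≥ 24 months (≈720 days) ✓; 30 hrs/wk ≥ 15 ✓; grade P6 ≥ P5 ✓ → eligible.
Meal Allowance — service 107 weeks ≥ 12 weeks ✓; grade P6 ≥ P2 ✓; 30 hrs/wk ≥ 15 ✓; rating 2 ≥ 2 ✓; not enrolled in Remote Work Stipend ✗ → not eligible.
Supplemental Life Insurance — status part-time ✓ (not excluded); service 107 weeks ≥ 30 days ✓; age 32 ≥ 21 ✓; eligible for Remote Work Stipend ✓ → eligible.
Home Office Allowance — service 107 weeks < 3 years (≈1095 days) ✗ → not eligible.
401(k) Plan — service 107 weeks ≥ 45 days ✓; rating 2 ≥ 2 ✓; site Lyon ✗ (not Leeds, Calgary, or Richmond) → not eligible.
Paid Sabbatical — status part-time ✓ (not excluded); no waiver, service 107 weeks ≥ 180 days ✓; age 32 ≥ 25 ✓; 30 hrs/wk ≥ 25 ✓; grade P6 ≥ P5 ✓ → eligible.
Identity Protection Plan — no waiver, service 107 weeks ≥ 2 years (≈730 days) ✓; dept Finance ✗ → not eligible.
Gym Reimbursement — service 107 weeks < 5 years (≈1825 days) ✗ → not eligible.

Remote Work Stipend, Supplemental Life Insurance, Paid Sabbatical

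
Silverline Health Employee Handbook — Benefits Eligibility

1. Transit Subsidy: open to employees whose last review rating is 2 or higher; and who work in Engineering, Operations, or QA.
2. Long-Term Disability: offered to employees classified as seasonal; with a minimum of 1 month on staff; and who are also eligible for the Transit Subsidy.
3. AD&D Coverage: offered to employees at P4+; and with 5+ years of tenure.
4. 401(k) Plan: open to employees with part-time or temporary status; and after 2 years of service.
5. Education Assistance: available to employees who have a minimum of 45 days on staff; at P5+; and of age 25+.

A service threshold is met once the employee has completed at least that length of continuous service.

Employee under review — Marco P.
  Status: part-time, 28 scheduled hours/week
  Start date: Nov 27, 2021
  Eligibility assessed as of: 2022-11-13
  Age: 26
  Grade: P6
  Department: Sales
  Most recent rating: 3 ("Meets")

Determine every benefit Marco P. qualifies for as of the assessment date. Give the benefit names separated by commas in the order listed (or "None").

Education Assistance

Service from Nov 27, 2021 to 2022-11-13: 351 days.
Transit Subsidy — rating 3 ≥ 2 ✓; dept Sales ✗ → not eligible.
Long-Term Disability — status part-time ✗ (requires seasonal) → not eligible.
AD&D Coverage — grade P6 ≥ P4 ✓; service 351 days < 5 years (≈1825 days) ✗ → not eligible.
401(k) Plan — status part-time ✓; service 351 days < 2 years (≈730 days) ✗ → not eligible.
Education Assistance — service 351 days ≥ 45 days ✓; grade P6 ≥ P5 ✓; age 26 ≥ 25 ✓ → eligible.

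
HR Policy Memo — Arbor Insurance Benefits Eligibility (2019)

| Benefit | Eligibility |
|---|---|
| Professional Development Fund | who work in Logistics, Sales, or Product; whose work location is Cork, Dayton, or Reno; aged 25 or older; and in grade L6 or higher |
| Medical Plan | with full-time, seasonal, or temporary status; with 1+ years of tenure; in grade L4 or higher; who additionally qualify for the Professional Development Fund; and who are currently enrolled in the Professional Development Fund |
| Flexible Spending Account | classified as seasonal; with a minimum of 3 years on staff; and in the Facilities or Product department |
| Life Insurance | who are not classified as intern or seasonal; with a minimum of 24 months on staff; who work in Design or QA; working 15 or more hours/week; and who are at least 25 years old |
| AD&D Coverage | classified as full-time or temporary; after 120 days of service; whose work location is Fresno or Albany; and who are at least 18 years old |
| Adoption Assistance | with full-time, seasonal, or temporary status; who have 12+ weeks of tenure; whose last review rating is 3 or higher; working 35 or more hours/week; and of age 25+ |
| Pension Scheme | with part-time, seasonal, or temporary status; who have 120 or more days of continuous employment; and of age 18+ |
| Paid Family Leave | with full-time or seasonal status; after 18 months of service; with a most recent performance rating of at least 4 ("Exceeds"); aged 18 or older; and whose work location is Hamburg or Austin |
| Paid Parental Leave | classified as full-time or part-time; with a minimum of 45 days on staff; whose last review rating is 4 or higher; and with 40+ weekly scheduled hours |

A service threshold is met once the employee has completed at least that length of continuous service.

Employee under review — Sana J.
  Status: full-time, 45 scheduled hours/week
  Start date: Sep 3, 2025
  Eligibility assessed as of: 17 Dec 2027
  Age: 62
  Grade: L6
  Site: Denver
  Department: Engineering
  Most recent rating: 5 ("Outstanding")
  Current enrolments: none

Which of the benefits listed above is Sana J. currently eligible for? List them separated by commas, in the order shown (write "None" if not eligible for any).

Adoption Assistance, Paid Parental Leave

Service from Sep 3, 2025 to 17 Dec 2027: 835 days.
Professional Development Fund — dept Engineering ✗ → not eligible.
Medical Plan — status full-time ✓; service 835 days ≥ 1 year (≈365 days) ✓; grade L6 ≥ L4 ✓; not eligible for Professional Development Fund ✗ → not eligible.
Flexible Spending Account — status full-time ✗ (requires seasonal) → not eligible.
Life Insurance — status full-time ✓ (not excluded); service 835 days ≥ 24 months (≈720 days) ✓; dept Engineering ✗ → not eligible.
AD&D Coverage — status full-time ✓; service 835 days ≥ 120 days ✓; site Denver ✗ (not Fresno or Albany) → not eligible.
Adoption Assistance — status full-time ✓; service 835 days ≥ 12 weeks (≈84 days) ✓; rating 5 ≥ 3 ✓; 45 hrs/wk ≥ 35 ✓; age 62 ≥ 25 ✓ → eligible.
Pension Scheme — status full-time ✗ (requires part-time, seasonal, or temporary) → not eligible.
Paid Family Leave — status full-time ✓; service 835 days ≥ 18 months (≈540 days) ✓; rating 5 ≥ 4 ✓; age 62 ≥ 18 ✓; site Denver ✗ (not Hamburg or Austin) → not eligible.
Paid Parental Leave — status full-time ✓; service 835 days ≥ 45 days ✓; rating 5 ≥ 4 ✓; 45 hrs/wk ≥ 40 ✓ → eligible.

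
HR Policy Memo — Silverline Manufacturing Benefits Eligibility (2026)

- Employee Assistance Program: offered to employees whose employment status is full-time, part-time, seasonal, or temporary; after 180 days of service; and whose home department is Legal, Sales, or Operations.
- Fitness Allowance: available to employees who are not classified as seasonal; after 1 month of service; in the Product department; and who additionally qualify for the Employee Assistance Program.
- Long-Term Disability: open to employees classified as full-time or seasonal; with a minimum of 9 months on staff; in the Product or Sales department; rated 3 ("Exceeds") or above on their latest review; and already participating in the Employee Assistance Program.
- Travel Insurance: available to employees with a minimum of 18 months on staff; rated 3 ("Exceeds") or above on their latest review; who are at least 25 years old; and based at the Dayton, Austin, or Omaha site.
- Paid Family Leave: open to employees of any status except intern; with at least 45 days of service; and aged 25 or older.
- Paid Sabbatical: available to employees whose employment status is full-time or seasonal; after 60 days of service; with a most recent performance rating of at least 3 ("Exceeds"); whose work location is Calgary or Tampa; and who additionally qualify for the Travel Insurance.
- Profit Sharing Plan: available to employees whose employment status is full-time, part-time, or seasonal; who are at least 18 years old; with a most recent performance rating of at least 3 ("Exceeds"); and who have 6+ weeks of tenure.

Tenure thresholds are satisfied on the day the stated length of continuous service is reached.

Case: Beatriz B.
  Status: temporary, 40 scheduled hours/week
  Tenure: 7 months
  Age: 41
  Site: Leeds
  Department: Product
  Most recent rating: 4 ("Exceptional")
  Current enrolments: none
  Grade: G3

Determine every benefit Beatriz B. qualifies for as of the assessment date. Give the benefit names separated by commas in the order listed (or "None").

Employee Assistance Program — status temporary ✓; service 7 months ≥ 180 days ✓; dept Product ✗ → not eligible.
Fitness Allowance — status temporary ✓ (not excluded); service 7 months ≥ 1 month ✓; dept Product ✓; not eligible for Employee Assistance Program ✗ → not eligible.
Long-Term Disability — status temporary ✗ (requires full-time or seasonal) → not eligible.
Travel Insurance — service 7 months < 18 months ✗ → not eligible.
Paid Family Leave — status temporary ✓ (not excluded); service 7 months ≥ 45 days ✓; age 41 ≥ 25 ✓ → eligible.
Paid Sabbatical — status temporary ✗ (requires full-time or seasonal) → not eligible.
Profit Sharing Plan — status temporary ✗ (requires full-time, part-time, or seasonal) → not eligible.

Paid Family Leave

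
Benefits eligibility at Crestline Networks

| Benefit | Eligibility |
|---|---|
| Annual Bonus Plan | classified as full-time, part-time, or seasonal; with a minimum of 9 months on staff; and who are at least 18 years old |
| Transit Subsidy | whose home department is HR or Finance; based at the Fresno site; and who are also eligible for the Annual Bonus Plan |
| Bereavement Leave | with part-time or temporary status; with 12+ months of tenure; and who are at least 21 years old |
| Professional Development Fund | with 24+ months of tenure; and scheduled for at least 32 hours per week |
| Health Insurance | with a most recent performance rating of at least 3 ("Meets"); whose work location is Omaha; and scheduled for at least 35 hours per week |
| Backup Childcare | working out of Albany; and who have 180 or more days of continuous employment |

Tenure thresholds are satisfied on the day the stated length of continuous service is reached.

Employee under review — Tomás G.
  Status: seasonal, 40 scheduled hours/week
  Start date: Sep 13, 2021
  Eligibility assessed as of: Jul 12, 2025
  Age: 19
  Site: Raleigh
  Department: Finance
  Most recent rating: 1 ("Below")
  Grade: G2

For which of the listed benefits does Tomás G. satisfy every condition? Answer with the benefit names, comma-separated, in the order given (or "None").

Annual Bonus Plan, Professional Development Fund

Service from Sep 13, 2021 to Jul 12, 2025: 1398 days.
Annual Bonus Plan — status seasonal ✓; service 1398 days ≥ 9 months (≈270 days) ✓; age 19 ≥ 18 ✓ → eligible.
Transit Subsidy — dept Finance ✓; site Raleigh ✗ (not Fresno) → not eligible.
Bereavement Leave — status seasonal ✗ (requires part-time or temporary) → not eligible.
Professional Development Fund — service 1398 days ≥ 24 months (≈720 days) ✓; 40 hrs/wk ≥ 32 ✓ → eligible.
Health Insurance — rating 1 < 3 ✗ → not eligible.
Backup Childcare — site Raleigh ✗ (not Albany) → not eligible.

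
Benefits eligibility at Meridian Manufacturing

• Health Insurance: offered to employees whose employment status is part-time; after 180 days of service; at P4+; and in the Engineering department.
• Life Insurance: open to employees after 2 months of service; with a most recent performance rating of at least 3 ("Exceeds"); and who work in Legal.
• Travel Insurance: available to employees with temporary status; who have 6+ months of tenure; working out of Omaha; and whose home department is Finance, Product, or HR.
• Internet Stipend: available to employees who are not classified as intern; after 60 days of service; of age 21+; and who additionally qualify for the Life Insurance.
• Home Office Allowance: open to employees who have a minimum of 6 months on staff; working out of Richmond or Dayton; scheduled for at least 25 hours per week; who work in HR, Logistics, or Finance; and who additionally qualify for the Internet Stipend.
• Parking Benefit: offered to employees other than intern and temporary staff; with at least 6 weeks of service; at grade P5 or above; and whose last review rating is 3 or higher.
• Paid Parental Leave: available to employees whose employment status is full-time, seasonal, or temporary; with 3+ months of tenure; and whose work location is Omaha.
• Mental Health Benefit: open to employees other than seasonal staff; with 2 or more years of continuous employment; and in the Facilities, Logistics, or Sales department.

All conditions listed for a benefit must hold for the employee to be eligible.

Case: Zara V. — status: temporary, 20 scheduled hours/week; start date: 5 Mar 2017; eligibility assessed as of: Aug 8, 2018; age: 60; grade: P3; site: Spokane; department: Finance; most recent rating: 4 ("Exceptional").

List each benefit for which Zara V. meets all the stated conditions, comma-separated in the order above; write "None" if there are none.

None

Service from 5 Mar 2017 to Aug 8, 2018: 521 days.
Health Insurance — status temporary ✗ (requires part-time) → not eligible.
Life Insurance — service 521 days ≥ 2 months (≈60 days) ✓; rating 4 ≥ 3 ✓; dept Finance ✗ → not eligible.
Travel Insurance — status temporary ✓; service 521 days ≥ 6 months (≈180 days) ✓; site Spokane ✗ (not Omaha) → not eligible.
Internet Stipend — status temporary ✓ (not excluded); service 521 days ≥ 60 days ✓; age 60 ≥ 21 ✓; not eligible for Life Insurance ✗ → not eligible.
Home Office Allowance — service 521 days ≥ 6 months (≈180 days) ✓; site Spokane ✗ (not Richmond or Dayton) → not eligible.
Parking Benefit — status temporary ✗ (excluded) → not eligible.
Paid Parental Leave — status temporary ✓; service 521 days ≥ 3 months (≈90 days) ✓; site Spokane ✗ (not Omaha) → not eligible.
Mental Health Benefit — status temporary ✓ (not excluded); service 521 days < 2 years (≈730 days) ✗ → not eligible.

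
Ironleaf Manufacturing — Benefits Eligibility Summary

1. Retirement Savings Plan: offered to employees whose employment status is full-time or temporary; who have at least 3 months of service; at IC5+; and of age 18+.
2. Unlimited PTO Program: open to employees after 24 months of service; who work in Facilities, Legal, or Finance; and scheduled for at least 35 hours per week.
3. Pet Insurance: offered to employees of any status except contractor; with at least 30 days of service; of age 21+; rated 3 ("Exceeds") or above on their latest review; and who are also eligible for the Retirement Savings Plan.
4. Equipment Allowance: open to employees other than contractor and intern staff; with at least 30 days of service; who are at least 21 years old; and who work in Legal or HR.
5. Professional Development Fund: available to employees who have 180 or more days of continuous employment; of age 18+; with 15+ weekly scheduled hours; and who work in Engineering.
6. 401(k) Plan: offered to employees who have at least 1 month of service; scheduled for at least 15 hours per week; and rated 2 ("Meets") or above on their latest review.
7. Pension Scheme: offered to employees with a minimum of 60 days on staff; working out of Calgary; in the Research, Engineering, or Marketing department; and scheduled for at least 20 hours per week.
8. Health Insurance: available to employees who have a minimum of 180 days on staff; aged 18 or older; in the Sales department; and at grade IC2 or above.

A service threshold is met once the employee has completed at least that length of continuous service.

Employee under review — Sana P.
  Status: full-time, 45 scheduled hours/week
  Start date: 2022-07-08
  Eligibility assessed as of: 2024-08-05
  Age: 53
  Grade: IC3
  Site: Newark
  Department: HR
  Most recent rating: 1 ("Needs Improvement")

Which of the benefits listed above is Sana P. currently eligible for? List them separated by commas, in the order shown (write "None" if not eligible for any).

Equipment Allowance

Service from 2022-07-08 to 2024-08-05: 759 days.
Retirement Savings Plan — status full-time ✓; service 759 days ≥ 3 months (≈90 days) ✓; grade IC3 < IC5 ✗ → not eligible.
Unlimited PTO Program — service 759 days ≥ 24 months (≈720 days) ✓; dept HR ✗ → not eligible.
Pet Insurance — status full-time ✓ (not excluded); service 759 days ≥ 30 days ✓; age 53 ≥ 21 ✓; rating 1 < 3 ✗ → not eligible.
Equipment Allowance — status full-time ✓ (not excluded); service 759 days ≥ 30 days ✓; age 53 ≥ 21 ✓; dept HR ✓ → eligible.
Professional Development Fund — service 759 days ≥ 180 days ✓; age 53 ≥ 18 ✓; 45 hrs/wk ≥ 15 ✓; dept HR ✗ → not eligible.
401(k) Plan — service 759 days ≥ 1 month (≈30 days) ✓; 45 hrs/wk ≥ 15 ✓; rating 1 < 2 ✗ → not eligible.
Pension Scheme — service 759 days ≥ 60 days ✓; site Newark ✗ (not Calgary) → not eligible.
Health Insurance — service 759 days ≥ 180 days ✓; age 53 ≥ 18 ✓; dept HR ✗ → not eligible.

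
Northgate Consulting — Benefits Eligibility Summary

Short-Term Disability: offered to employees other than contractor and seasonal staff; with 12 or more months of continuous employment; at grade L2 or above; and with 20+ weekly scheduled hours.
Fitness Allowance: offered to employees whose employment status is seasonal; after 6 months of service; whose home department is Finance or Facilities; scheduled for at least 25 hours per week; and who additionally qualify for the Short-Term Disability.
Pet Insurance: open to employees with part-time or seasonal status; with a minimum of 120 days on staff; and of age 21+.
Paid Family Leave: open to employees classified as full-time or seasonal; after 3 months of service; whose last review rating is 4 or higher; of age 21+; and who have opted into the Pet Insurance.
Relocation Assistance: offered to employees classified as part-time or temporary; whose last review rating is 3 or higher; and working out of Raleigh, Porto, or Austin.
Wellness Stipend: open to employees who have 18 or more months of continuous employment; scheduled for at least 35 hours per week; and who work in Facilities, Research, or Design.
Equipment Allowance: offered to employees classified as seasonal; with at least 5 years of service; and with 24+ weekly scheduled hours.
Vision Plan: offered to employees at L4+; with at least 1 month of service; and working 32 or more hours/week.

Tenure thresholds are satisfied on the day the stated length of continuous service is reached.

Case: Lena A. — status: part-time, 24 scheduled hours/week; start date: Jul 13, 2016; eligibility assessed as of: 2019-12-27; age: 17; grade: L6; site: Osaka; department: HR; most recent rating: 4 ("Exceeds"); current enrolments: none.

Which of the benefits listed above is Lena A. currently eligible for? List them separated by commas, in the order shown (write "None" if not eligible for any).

Short-Term Disability

Service from Jul 13, 2016 to 2019-12-27: 1262 days.
Short-Term Disability — status part-time ✓ (not excluded); service 1262 days ≥ 12 months (≈360 days) ✓; grade L6 ≥ L2 ✓; 24 hrs/wk ≥ 20 ✓ → eligible.
Fitness Allowance — status part-time ✗ (requires seasonal) → not eligible.
Pet Insurance — status part-time ✓; service 1262 days ≥ 120 days ✓; age 17 < 21 ✗ → not eligible.
Paid Family Leave — status part-time ✗ (requires full-time or seasonal) → not eligible.
Relocation Assistance — status part-time ✓; rating 4 ≥ 3 ✓; site Osaka ✗ (not Raleigh, Porto, or Austin) → not eligible.
Wellness Stipend — service 1262 days ≥ 18 months (≈540 days) ✓; 24 hrs/wk < 35 ✗ → not eligible.
Equipment Allowance — status part-time ✗ (requires seasonal) → not eligible.
Vision Plan — grade L6 ≥ L4 ✓; service 1262 days ≥ 1 month (≈30 days) ✓; 24 hrs/wk < 32 ✗ → not eligible.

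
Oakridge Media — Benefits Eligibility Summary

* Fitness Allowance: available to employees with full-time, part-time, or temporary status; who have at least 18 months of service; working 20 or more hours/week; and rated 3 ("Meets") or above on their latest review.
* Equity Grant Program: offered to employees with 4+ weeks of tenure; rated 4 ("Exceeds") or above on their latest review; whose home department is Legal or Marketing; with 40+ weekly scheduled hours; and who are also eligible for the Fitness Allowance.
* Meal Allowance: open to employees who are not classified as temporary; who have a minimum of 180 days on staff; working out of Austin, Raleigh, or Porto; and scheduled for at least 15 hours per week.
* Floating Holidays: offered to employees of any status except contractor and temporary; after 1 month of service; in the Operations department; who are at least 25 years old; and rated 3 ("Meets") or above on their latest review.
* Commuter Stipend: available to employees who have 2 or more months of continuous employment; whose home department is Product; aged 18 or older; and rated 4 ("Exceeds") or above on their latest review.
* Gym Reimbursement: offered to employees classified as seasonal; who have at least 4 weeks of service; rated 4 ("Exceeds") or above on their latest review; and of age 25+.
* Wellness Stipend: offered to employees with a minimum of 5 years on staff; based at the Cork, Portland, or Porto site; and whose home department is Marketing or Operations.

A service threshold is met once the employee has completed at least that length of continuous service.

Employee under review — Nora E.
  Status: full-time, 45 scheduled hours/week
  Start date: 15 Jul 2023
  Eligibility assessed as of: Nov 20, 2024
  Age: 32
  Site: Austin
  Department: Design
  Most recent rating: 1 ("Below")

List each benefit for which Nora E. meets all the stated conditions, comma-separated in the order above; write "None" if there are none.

Service from 15 Jul 2023 to Nov 20, 2024: 494 days.
Fitness Allowance — status full-time ✓; service 494 days < 18 months (≈540 days) ✗ → not eligible.
Equity Grant Program — service 494 days ≥ 4 weeks (≈28 days) ✓; rating 1 < 4 ✗ → not eligible.
Meal Allowance — status full-time ✓ (not excluded); service 494 days ≥ 180 days ✓; site Austin ✓; 45 hrs/wk ≥ 15 ✓ → eligible.
Floating Holidays — status full-time ✓ (not excluded); service 494 days ≥ 1 month (≈30 days) ✓; dept Design ✗ → not eligible.
Commuter Stipend — service 494 days ≥ 2 months (≈60 days) ✓; dept Design ✗ → not eligible.
Gym Reimbursement — status full-time ✗ (requires seasonal) → not eligible.
Wellness Stipend — service 494 days < 5 years (≈1825 days) ✗ → not eligible.

Meal Allowance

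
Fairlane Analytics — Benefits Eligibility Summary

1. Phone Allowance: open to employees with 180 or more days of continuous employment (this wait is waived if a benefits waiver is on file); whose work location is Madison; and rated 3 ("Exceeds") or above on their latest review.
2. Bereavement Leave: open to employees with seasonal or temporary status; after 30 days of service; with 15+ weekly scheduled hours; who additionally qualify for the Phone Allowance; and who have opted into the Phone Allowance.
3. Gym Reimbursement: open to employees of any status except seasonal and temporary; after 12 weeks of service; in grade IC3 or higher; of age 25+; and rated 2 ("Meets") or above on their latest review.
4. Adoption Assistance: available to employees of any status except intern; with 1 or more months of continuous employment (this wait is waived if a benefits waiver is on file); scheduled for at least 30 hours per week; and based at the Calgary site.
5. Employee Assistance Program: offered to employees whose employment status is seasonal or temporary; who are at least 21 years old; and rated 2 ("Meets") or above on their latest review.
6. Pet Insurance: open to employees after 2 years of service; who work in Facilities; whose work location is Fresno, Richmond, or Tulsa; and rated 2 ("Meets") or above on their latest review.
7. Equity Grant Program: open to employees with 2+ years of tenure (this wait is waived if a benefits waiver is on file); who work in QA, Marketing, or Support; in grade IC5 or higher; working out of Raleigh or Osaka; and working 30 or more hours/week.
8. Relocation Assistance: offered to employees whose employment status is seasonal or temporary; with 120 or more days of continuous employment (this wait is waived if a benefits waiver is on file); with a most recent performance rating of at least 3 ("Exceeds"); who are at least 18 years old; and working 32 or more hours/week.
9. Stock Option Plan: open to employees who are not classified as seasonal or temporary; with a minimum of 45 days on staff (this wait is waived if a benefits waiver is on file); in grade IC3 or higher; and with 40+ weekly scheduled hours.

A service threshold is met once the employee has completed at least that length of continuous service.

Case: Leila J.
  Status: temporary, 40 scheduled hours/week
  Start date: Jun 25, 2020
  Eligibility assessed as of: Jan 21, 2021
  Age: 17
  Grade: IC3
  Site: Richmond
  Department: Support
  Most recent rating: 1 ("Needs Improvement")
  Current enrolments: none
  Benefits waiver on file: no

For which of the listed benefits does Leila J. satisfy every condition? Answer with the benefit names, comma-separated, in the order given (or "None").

Service from Jun 25, 2020 to Jan 21, 2021: 210 days.
Phone Allowance — no waiver, service 210 days ≥ 180 days ✓; site Richmond ✗ (not Madison) → not eligible.
Bereavement Leave — status temporary ✓; service 210 days ≥ 30 days ✓; 40 hrs/wk ≥ 15 ✓; not eligible for Phone Allowance ✗ → not eligible.
Gym Reimbursement — status temporary ✗ (excluded) → not eligible.
Adoption Assistance — status temporary ✓ (not excluded); no waiver, service 210 days ≥ 1 month (≈30 days) ✓; 40 hrs/wk ≥ 30 ✓; site Richmond ✗ (not Calgary) → not eligible.
Employee Assistance Program — status temporary ✓; age 17 < 21 ✗ → not eligible.
Pet Insurance — service 210 days < 2 years (≈730 days) ✗ → not eligible.
Equity Grant Program — no waiver, service 210 days < 2 years (≈730 days) ✗ → not eligible.
Relocation Assistance — status temporary ✓; no waiver, service 210 days ≥ 120 days ✓; rating 1 < 3 ✗ → not eligible.
Stock Option Plan — status temporary ✗ (excluded) → not eligible.

None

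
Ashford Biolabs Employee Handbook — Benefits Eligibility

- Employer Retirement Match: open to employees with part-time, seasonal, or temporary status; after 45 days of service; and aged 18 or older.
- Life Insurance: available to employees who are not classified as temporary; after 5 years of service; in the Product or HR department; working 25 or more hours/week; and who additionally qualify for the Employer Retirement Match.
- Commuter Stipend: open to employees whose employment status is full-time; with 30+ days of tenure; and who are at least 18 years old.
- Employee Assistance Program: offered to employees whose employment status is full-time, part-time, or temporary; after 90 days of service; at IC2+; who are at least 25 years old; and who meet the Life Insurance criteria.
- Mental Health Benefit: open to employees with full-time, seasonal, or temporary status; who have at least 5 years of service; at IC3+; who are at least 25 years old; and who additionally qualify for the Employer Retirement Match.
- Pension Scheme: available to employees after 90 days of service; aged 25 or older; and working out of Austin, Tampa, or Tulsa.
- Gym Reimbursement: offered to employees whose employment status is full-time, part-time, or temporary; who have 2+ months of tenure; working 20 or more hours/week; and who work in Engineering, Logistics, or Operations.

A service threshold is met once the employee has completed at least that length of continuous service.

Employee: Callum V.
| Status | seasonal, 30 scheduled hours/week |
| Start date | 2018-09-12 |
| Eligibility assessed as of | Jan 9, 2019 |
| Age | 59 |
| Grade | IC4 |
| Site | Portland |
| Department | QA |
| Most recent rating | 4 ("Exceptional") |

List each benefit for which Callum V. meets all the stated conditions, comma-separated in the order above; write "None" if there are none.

Service from 2018-09-12 to Jan 9, 2019: 119 days.
Employer Retirement Match — status seasonal ✓; service 119 days ≥ 45 days ✓; age 59 ≥ 18 ✓ → eligible.
Life Insurance — status seasonal ✓ (not excluded); service 119 days < 5 years (≈1825 days) ✗ → not eligible.
Commuter Stipend — status seasonal ✗ (requires full-time) → not eligible.
Employee Assistance Program — status seasonal ✗ (requires full-time, part-time, or temporary) → not eligible.
Mental Health Benefit — status seasonal ✓; service 119 days < 5 years (≈1825 days) ✗ → not eligible.
Pension Scheme — service 119 days ≥ 90 days ✓; age 59 ≥ 25 ✓; site Portland ✗ (not Austin, Tampa, or Tulsa) → not eligible.
Gym Reimbursement — status seasonal ✗ (requires full-time, part-time, or temporary) → not eligible.

Employer Retirement Match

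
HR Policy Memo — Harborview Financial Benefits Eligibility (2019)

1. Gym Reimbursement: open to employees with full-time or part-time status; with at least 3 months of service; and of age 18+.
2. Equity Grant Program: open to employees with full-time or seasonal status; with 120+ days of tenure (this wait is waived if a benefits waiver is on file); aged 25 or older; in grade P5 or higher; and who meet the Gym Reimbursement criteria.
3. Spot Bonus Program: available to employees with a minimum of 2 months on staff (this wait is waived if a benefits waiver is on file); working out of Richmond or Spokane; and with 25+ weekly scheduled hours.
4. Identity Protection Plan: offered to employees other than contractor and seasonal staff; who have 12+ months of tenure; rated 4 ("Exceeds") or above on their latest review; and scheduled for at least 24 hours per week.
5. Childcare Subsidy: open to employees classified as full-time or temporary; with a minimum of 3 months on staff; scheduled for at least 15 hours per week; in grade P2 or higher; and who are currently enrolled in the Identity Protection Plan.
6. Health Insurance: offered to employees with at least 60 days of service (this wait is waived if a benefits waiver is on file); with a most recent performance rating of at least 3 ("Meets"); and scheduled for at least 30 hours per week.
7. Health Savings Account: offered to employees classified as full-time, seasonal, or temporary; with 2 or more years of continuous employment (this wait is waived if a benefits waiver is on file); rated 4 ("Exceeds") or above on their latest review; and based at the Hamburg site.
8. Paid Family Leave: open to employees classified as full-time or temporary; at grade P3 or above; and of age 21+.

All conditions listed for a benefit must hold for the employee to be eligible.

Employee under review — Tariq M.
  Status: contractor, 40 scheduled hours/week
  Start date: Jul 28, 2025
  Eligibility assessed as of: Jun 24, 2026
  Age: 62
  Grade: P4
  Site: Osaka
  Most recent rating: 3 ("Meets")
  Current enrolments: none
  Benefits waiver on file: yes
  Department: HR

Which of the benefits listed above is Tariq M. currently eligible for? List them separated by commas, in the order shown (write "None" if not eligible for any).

Service from Jul 28, 2025 to Jun 24, 2026: 331 days.
Gym Reimbursement — status contractor ✗ (requires full-time or part-time) → not eligible.
Equity Grant Program — status contractor ✗ (requires full-time or seasonal) → not eligible.
Spot Bonus Program — benefits waiver on file ✓; site Osaka ✗ (not Richmond or Spokane) → not eligible.
Identity Protection Plan — status contractor ✗ (excluded) → not eligible.
Childcare Subsidy — status contractor ✗ (requires full-time or temporary) → not eligible.
Health Insurance — benefits waiver on file ✓; rating 3 ≥ 3 ✓; 40 hrs/wk ≥ 30 ✓ → eligible.
Health Savings Account — status contractor ✗ (requires full-time, seasonal, or temporary) → not eligible.
Paid Family Leave — status contractor ✗ (requires full-time or temporary) → not eligible.

Health Insurance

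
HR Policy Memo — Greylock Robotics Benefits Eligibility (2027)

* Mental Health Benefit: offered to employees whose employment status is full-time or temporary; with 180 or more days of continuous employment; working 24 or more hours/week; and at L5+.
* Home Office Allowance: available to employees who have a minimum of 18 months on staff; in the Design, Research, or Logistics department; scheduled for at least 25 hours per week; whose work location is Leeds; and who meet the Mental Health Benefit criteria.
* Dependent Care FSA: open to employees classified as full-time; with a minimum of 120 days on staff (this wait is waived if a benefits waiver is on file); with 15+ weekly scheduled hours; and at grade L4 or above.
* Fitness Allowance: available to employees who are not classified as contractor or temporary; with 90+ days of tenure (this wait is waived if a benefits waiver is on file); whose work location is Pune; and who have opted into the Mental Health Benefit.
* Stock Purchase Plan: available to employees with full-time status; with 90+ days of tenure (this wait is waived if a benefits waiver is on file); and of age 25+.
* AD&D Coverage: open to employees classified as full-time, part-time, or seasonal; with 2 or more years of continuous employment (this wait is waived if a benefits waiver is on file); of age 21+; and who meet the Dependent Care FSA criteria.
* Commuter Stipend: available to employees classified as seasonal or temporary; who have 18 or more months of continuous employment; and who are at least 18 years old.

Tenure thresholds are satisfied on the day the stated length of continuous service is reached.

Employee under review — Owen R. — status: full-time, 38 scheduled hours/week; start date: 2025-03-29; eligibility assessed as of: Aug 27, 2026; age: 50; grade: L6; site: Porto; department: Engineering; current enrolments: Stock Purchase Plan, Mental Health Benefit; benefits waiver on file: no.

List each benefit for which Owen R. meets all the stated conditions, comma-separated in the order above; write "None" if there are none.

Mental Health Benefit, Dependent Care FSA, Stock Purchase Plan

Service from 2025-03-29 to Aug 27, 2026: 516 days.
Mental Health Benefit — status full-time ✓; service 516 days ≥ 180 days ✓; 38 hrs/wk ≥ 24 ✓; grade L6 ≥ L5 ✓ → eligible.
Home Office Allowance — service 516 days < 18 months (≈540 days) ✗ → not eligible.
Dependent Care FSA — status full-time ✓; no waiver, service 516 days ≥ 120 days ✓; 38 hrs/wk ≥ 15 ✓; grade L6 ≥ L4 ✓ → eligible.
Fitness Allowance — status full-time ✓ (not excluded); no waiver, service 516 days ≥ 90 days ✓; site Porto ✗ (not Pune) → not eligible.
Stock Purchase Plan — status full-time ✓; no waiver, service 516 days ≥ 90 days ✓; age 50 ≥ 25 ✓ → eligible.
AD&D Coverage — status full-time ✓; no waiver, service 516 days < 2 years (≈730 days) ✗ → not eligible.
Commuter Stipend — status full-time ✗ (requires seasonal or temporary) → not eligible.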